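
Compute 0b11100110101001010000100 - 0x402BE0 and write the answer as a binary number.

0b1100110010011010100100

0x402BE0 = 0b10000000010101111100000 in binary.
Subtract column by column in base 2:
  0-0 → 0
  0-0 → 0
  1-0 → 1
  0-0 → 0
  0-0 → 0
  0-1 → 1 (borrow)
  0-1-1 → 0 (borrow)
  1-1-1 → 1 (borrow)
  0-1-1 → 0 (borrow)
  1-1-1 → 1 (borrow)
  0-0-1 → 1 (borrow)
  0-1-1 → 0 (borrow)
  1-0-1 → 0
  0-1 → 1 (borrow)
  1-0-1 → 0
  0-0 → 0
  1-0 → 1
  1-0 → 1
  0-0 → 0
  0-0 → 0
  1-0 → 1
  1-0 → 1
  1-1 → 0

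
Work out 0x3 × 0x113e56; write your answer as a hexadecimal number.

0x33bb02

Multiply each base-16 digit by 3, carrying:
  6×3 = 18 → write 2 carry 1
  5×3+1 = 16 → write 0 carry 1
  e×3+1 = 43 → write b carry 2
  3×3+2 = 11 → write b
  1×3 = 3 → write 3
  1×3 = 3 → write 3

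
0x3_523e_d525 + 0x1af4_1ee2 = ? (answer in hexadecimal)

Add column by column in base 16, right to left:
  5+2 = 7
  2+e = 0 carry 1
  5+e+1 = 4 carry 1
  d+1+1 = f
  e+4 = 2 carry 1
  3+f+1 = 3 carry 1
  2+a+1 = d
  5+1 = 6
  3+0 = 3

0x36d32f407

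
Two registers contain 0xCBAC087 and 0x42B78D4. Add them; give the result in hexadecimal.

0x10E6395B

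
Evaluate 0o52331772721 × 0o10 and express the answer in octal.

0o523317727210

Multiply each base-8 digit by 8, carrying:
  1×8 = 8 → write 0 carry 1
  2×8+1 = 17 → write 1 carry 2
  7×8+2 = 58 → write 2 carry 7
  2×8+7 = 23 → write 7 carry 2
  7×8+2 = 58 → write 2 carry 7
  7×8+7 = 63 → write 7 carry 7
  1×8+7 = 15 → write 7 carry 1
  3×8+1 = 25 → write 1 carry 3
  3×8+3 = 27 → write 3 carry 3
  2×8+3 = 19 → write 3 carry 2
  5×8+2 = 42 → write 2 carry 5
  remaining carry: 5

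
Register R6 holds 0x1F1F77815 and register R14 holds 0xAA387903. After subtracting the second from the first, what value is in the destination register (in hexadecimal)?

0x147BEFF12

Subtract column by column in base 16:
  5-3 → 2
  1-0 → 1
  8-9 → F (borrow)
  7-7-1 → F (borrow)
  7-8-1 → E (borrow)
  F-3-1 → B
  1-A → 7 (borrow)
  F-A-1 → 4
  1-0 → 1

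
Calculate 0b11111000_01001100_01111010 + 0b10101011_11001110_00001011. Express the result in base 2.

0b1101001000001101010000101

Add column by column in base 2, right to left:
  0+1 = 1
  1+1 = 0 carry 1
  0+0+1 = 1
  1+1 = 0 carry 1
  1+0+1 = 0 carry 1
  1+0+1 = 0 carry 1
  1+0+1 = 0 carry 1
  0+0+1 = 1
  0+0 = 0
  0+1 = 1
  1+1 = 0 carry 1
  1+1+1 = 1 carry 1
  0+0+1 = 1
  0+0 = 0
  1+1 = 0 carry 1
  0+1+1 = 0 carry 1
  0+1+1 = 0 carry 1
  0+1+1 = 0 carry 1
  0+0+1 = 1
  1+1 = 0 carry 1
  1+0+1 = 0 carry 1
  1+1+1 = 1 carry 1
  1+0+1 = 0 carry 1
  1+1+1 = 1 carry 1
  final carry 1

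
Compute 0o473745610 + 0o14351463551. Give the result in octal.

Add column by column in base 8, right to left:
  0+1 = 1
  1+5 = 6
  6+5 = 3 carry 1
  5+3+1 = 1 carry 1
  4+6+1 = 3 carry 1
  7+4+1 = 4 carry 1
  3+1+1 = 5
  7+5 = 4 carry 1
  4+3+1 = 0 carry 1
  0+4+1 = 5
  0+1 = 1

0o15045431361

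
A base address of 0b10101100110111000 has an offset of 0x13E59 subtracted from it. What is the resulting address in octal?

0o15537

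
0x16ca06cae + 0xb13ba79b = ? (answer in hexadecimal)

0x21ddc1449

Add column by column in base 16, right to left:
  e+b = 9 carry 1
  a+9+1 = 4 carry 1
  c+7+1 = 4 carry 1
  6+a+1 = 1 carry 1
  0+b+1 = c
  a+3 = d
  c+1 = d
  6+b = 1 carry 1
  1+0+1 = 2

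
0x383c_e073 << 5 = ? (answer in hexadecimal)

5 bits is not a whole number of base-16 digits; in binary: 111000001111001110000001110011 << 5 = 11100000111100111000000111001100000.

0x7079c0e60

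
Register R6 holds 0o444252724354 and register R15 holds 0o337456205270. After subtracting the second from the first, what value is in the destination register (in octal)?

Subtract column by column in base 8:
  4-0 → 4
  5-7 → 6 (borrow)
  3-2-1 → 0
  4-5 → 7 (borrow)
  2-0-1 → 1
  7-2 → 5
  2-6 → 4 (borrow)
  5-5-1 → 7 (borrow)
  2-4-1 → 5 (borrow)
  4-7-1 → 4 (borrow)
  4-3-1 → 0
  4-3 → 1

0o104574517064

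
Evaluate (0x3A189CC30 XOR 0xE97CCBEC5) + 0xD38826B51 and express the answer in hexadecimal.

First 0x3A189CC30 XOR 0xE97CCBEC5 = 0xD364572F5.
Add column by column in base 16, right to left:
  5+1 = 6
  F+5 = 4 carry 1
  2+B+1 = E
  7+6 = D
  5+2 = 7
  4+8 = C
  6+8 = E
  3+3 = 6
  D+D = A carry 1
  final carry 1

0x1A6EC7DE46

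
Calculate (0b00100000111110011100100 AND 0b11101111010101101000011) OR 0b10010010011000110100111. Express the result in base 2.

0b10110010011100111100111

0b00100000111110011100100 AND 0b11101111010101101000011 = 0b00100000010100001000000.
Then OR with 0b10010010011000110100111.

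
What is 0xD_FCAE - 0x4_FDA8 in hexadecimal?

0x8FF06

Subtract column by column in base 16:
  E-8 → 6
  A-A → 0
  C-D → F (borrow)
  F-F-1 → F (borrow)
  D-4-1 → 8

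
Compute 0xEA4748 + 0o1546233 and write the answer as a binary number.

0b111100010001001111100011

0xEA4748 = 0b111010100100011101001000 in binary.
0o1546233 = 0b1101100110010011011 in binary.
Add column by column in base 2, right to left:
  0+1 = 1
  0+1 = 1
  0+0 = 0
  1+1 = 0 carry 1
  0+1+1 = 0 carry 1
  0+0+1 = 1
  1+0 = 1
  0+1 = 1
  1+0 = 1
  1+0 = 1
  1+1 = 0 carry 1
  0+1+1 = 0 carry 1
  0+0+1 = 1
  0+0 = 0
  1+1 = 0 carry 1
  0+1+1 = 0 carry 1
  0+0+1 = 1
  1+1 = 0 carry 1
  0+1+1 = 0 carry 1
  1+0+1 = 0 carry 1
  0+0+1 = 1
  1+0 = 1
  1+0 = 1
  1+0 = 1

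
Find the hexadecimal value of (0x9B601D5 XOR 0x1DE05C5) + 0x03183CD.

First 0x9B601D5 XOR 0x1DE05C5 = 0x8680410.
Add column by column in base 16, right to left:
  0+D = D
  1+C = D
  4+3 = 7
  0+8 = 8
  8+1 = 9
  6+3 = 9
  8+0 = 8

0x89987DD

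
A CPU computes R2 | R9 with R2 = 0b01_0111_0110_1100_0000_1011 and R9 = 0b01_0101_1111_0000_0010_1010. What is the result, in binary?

OR bit by bit (1 where either bit is 1):
  0101110110110000001011
| 0101011111000000101010
= 0101111111110000101011

0b0101111111110000101011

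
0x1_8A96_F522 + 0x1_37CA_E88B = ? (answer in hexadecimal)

0x2C261DDAD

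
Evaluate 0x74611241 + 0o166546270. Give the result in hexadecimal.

0o166546270 = 0x1DACCB8 in hexadecimal.
Add column by column in base 16, right to left:
  1+8 = 9
  4+B = F
  2+C = E
  1+C = D
  1+A = B
  6+D = 3 carry 1
  4+1+1 = 6
  7+0 = 7

0x763BDEF9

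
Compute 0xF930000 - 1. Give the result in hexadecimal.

0xF92FFFF

The trailing 4 digits are 0, so subtracting 1 borrows through: they become F and the next digit up decrements.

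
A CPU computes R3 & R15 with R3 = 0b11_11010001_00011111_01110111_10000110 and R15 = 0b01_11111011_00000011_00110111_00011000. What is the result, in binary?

0b0111010001000000110011011100000000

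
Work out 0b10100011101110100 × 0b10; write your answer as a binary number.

0b101000111011101000

Multiply each base-2 digit by 2, carrying:
  0×2 = 0 → write 0
  0×2 = 0 → write 0
  1×2 = 2 → write 0 carry 1
  0×2+1 = 1 → write 1
  1×2 = 2 → write 0 carry 1
  1×2+1 = 3 → write 1 carry 1
  1×2+1 = 3 → write 1 carry 1
  0×2+1 = 1 → write 1
  1×2 = 2 → write 0 carry 1
  1×2+1 = 3 → write 1 carry 1
  1×2+1 = 3 → write 1 carry 1
  0×2+1 = 1 → write 1
  0×2 = 0 → write 0
  0×2 = 0 → write 0
  1×2 = 2 → write 0 carry 1
  0×2+1 = 1 → write 1
  1×2 = 2 → write 0 carry 1
  remaining carry: 1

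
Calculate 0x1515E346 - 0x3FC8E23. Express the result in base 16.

0x11195523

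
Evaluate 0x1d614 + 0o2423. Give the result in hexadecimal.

0x1db27

0o2423 = 0x513 in hexadecimal.
Add column by column in base 16, right to left:
  4+3 = 7
  1+1 = 2
  6+5 = b
  d+0 = d
  1+0 = 1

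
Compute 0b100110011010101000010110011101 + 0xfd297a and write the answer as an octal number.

0o4731727427

0b100110011010101000010110011101 = 0o4632502635 in octal.
0xfd297a = 0o77224572 in octal.
Add column by column in base 8, right to left:
  5+2 = 7
  3+7 = 2 carry 1
  6+5+1 = 4 carry 1
  2+4+1 = 7
  0+2 = 2
  5+2 = 7
  2+7 = 1 carry 1
  3+7+1 = 3 carry 1
  6+0+1 = 7
  4+0 = 4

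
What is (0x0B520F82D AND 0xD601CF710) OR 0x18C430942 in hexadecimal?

0x0B520F82D AND 0xD601CF710 = 0x02000F000.
Then OR with 0x18C430942.

0x1AC43F942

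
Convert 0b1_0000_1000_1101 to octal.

0o10215

Group the bits in threes: 001 000 010 001 101 → 10215.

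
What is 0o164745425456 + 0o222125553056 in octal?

Add column by column in base 8, right to left:
  6+6 = 4 carry 1
  5+5+1 = 3 carry 1
  4+0+1 = 5
  5+3 = 0 carry 1
  2+5+1 = 0 carry 1
  4+5+1 = 2 carry 1
  5+5+1 = 3 carry 1
  4+2+1 = 7
  7+1 = 0 carry 1
  4+2+1 = 7
  6+2 = 0 carry 1
  1+2+1 = 4

0o407073200534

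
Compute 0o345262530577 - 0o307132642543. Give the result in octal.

0o36127666034

Subtract column by column in base 8:
  7-3 → 4
  7-4 → 3
  5-5 → 0
  0-2 → 6 (borrow)
  3-4-1 → 6 (borrow)
  5-6-1 → 6 (borrow)
  2-2-1 → 7 (borrow)
  6-3-1 → 2
  2-1 → 1
  5-7 → 6 (borrow)
  4-0-1 → 3
  3-3 → 0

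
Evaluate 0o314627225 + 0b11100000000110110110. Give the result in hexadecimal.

0x341304B

0o314627225 = 0x3332E95 in hexadecimal.
0b11100000000110110110 = 0xE01B6 in hexadecimal.
Add column by column in base 16, right to left:
  5+6 = B
  9+B = 4 carry 1
  E+1+1 = 0 carry 1
  2+0+1 = 3
  3+E = 1 carry 1
  3+0+1 = 4
  3+0 = 3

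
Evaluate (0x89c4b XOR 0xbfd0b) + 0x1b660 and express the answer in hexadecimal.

0x517a0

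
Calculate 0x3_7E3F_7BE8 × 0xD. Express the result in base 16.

0x2D69394AC8

Multiply each base-16 digit by 13, carrying:
  8×13 = 104 → write 8 carry 6
  E×13+6 = 188 → write C carry 11
  B×13+11 = 154 → write A carry 9
  7×13+9 = 100 → write 4 carry 6
  F×13+6 = 201 → write 9 carry 12
  3×13+12 = 51 → write 3 carry 3
  E×13+3 = 185 → write 9 carry 11
  7×13+11 = 102 → write 6 carry 6
  3×13+6 = 45 → write D carry 2
  remaining carry: 2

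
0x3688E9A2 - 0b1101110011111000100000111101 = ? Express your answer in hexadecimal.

0b1101110011111000100000111101 = 0xDCF883D in hexadecimal.
Subtract column by column in base 16:
  2-D → 5 (borrow)
  A-3-1 → 6
  9-8 → 1
  E-8 → 6
  8-F → 9 (borrow)
  8-C-1 → B (borrow)
  6-D-1 → 8 (borrow)
  3-0-1 → 2

0x28B96165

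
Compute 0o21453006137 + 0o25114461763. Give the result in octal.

0o46567470122

Add column by column in base 8, right to left:
  7+3 = 2 carry 1
  3+6+1 = 2 carry 1
  1+7+1 = 1 carry 1
  6+1+1 = 0 carry 1
  0+6+1 = 7
  0+4 = 4
  3+4 = 7
  5+1 = 6
  4+1 = 5
  1+5 = 6
  2+2 = 4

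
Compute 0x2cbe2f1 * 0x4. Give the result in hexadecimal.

0xb2f8bc4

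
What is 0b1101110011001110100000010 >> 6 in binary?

Right shift by 6: drop the 6 least-significant bits.

0b1101110011001110100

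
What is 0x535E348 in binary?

Expand each hex digit to 4 bits: 5=0101 3=0011 5=0101 E=1110 3=0011 4=0100 8=1000.

0b101001101011110001101001000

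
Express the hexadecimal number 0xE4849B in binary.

0b111001001000010010011011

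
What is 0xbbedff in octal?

Expand each hex digit to 4 bits: b=1011 b=1011 e=1110 d=1101 f=1111 f=1111.
Group the bits in threes: 101 110 111 110 110 111 111 111 → 56766777.

0o56766777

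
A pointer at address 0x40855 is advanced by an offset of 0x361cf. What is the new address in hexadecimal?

Add column by column in base 16, right to left:
  5+f = 4 carry 1
  5+c+1 = 2 carry 1
  8+1+1 = a
  0+6 = 6
  4+3 = 7

0x76a24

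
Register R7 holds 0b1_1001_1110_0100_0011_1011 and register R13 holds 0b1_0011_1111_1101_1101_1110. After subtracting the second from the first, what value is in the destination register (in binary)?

0b1011110011001011101

Subtract column by column in base 2:
  1-0 → 1
  1-1 → 0
  0-1 → 1 (borrow)
  1-1-1 → 1 (borrow)
  1-1-1 → 1 (borrow)
  1-0-1 → 0
  0-1 → 1 (borrow)
  0-1-1 → 0 (borrow)
  0-1-1 → 0 (borrow)
  0-0-1 → 1 (borrow)
  1-1-1 → 1 (borrow)
  0-1-1 → 0 (borrow)
  0-1-1 → 0 (borrow)
  1-1-1 → 1 (borrow)
  1-1-1 → 1 (borrow)
  1-1-1 → 1 (borrow)
  1-1-1 → 1 (borrow)
  0-1-1 → 0 (borrow)
  0-0-1 → 1 (borrow)
  1-0-1 → 0
  1-1 → 0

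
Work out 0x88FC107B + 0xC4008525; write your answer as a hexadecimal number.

0x14CFC95A0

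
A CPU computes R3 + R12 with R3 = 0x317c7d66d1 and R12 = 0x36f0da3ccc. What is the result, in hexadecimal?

0x686d57a39d

Add column by column in base 16, right to left:
  1+c = d
  d+c = 9 carry 1
  6+c+1 = 3 carry 1
  6+3+1 = a
  d+a = 7 carry 1
  7+d+1 = 5 carry 1
  c+0+1 = d
  7+f = 6 carry 1
  1+6+1 = 8
  3+3 = 6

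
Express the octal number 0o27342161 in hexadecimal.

Each octal digit is 3 bits: 2=010 7=111 3=011 4=100 2=010 1=001 6=110 1=001.
Group the bits into nibbles: 0101 1101 1100 0100 0111 0001 → 5dc471.

0x5dc471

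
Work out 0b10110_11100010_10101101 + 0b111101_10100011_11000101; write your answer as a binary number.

0b10101001000011001110010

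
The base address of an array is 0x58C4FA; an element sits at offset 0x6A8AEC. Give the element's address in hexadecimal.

Add column by column in base 16, right to left:
  A+C = 6 carry 1
  F+E+1 = E carry 1
  4+A+1 = F
  C+8 = 4 carry 1
  8+A+1 = 3 carry 1
  5+6+1 = C

0xC34FE6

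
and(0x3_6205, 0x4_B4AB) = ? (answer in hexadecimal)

0x02001

AND each hex digit independently (no carries):
  3&4=0, 6&B=2, 2&4=0, 0&A=0, 5&B=1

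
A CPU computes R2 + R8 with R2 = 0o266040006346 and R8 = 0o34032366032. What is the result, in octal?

0o322072374400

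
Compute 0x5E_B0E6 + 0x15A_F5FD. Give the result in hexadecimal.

0x1B9A6E3

Add column by column in base 16, right to left:
  6+D = 3 carry 1
  E+F+1 = E carry 1
  0+5+1 = 6
  B+F = A carry 1
  E+A+1 = 9 carry 1
  5+5+1 = B
  0+1 = 1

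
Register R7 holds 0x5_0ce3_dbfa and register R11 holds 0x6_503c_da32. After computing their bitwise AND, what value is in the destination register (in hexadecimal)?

0x40020da32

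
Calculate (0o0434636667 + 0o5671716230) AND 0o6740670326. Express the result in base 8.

0o6300450106

Add column by column in base 8, right to left:
  7+0 = 7
  6+3 = 1 carry 1
  6+2+1 = 1 carry 1
  6+6+1 = 5 carry 1
  3+1+1 = 5
  6+7 = 5 carry 1
  4+1+1 = 6
  3+7 = 2 carry 1
  4+6+1 = 3 carry 1
  0+5+1 = 6
Sum = 0o6326555117; now AND with 0o6740670326:
  6&6=6, 3&7=3, 2&4=0, 6&0=0, 5&6=4, 5&7=5, 5&0=0, 1&3=1, 1&2=0, 7&6=6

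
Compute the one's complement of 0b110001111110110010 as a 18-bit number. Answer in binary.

Invert each bit: 110001111110110010 → 001110000001001101.

0b001110000001001101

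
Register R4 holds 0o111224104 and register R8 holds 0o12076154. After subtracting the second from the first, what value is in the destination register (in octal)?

Subtract column by column in base 8:
  4-4 → 0
  0-5 → 3 (borrow)
  1-1-1 → 7 (borrow)
  4-6-1 → 5 (borrow)
  2-7-1 → 2 (borrow)
  2-0-1 → 1
  1-2 → 7 (borrow)
  1-1-1 → 7 (borrow)
  1-0-1 → 0

0o77125730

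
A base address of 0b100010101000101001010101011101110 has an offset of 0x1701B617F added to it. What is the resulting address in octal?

0o120514006155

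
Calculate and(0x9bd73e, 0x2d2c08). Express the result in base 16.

0x090408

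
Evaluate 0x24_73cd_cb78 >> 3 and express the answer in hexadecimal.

0x48e79b96f

3 bits is not a whole number of base-16 digits; in binary: 10010001110011110011011100101101111000 >> 3 = 10010001110011110011011100101101111.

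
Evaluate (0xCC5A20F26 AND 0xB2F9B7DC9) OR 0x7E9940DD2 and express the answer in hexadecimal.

0xFED960DD2

0xCC5A20F26 AND 0xB2F9B7DC9 = 0x805820D00.
Then OR with 0x7E9940DD2.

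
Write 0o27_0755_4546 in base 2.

0b10111000111101101100101100110

Each octal digit is 3 bits: 2=010 7=111 0=000 7=111 5=101 5=101 4=100 5=101 4=100 6=110.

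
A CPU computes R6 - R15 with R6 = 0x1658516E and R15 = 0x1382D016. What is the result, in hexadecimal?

Subtract column by column in base 16:
  E-6 → 8
  6-1 → 5
  1-0 → 1
  5-D → 8 (borrow)
  8-2-1 → 5
  5-8 → D (borrow)
  6-3-1 → 2
  1-1 → 0

0x2D58158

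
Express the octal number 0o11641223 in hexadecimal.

Each octal digit is 3 bits: 1=001 1=001 6=110 4=100 1=001 2=010 2=010 3=011.
Group the bits into nibbles: 0010 0111 0100 0010 1001 0011 → 274293.

0x274293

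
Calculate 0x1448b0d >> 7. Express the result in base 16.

0x28916

7 bits is not a whole number of base-16 digits; in binary: 1010001001000101100001101 >> 7 = 101000100100010110.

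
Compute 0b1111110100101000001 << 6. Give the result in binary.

0b1111110100101000001000000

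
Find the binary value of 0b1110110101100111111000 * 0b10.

0b11101101011001111110000

Multiply each base-2 digit by 2, carrying:
  0×2 = 0 → write 0
  0×2 = 0 → write 0
  0×2 = 0 → write 0
  1×2 = 2 → write 0 carry 1
  1×2+1 = 3 → write 1 carry 1
  1×2+1 = 3 → write 1 carry 1
  1×2+1 = 3 → write 1 carry 1
  1×2+1 = 3 → write 1 carry 1
  1×2+1 = 3 → write 1 carry 1
  0×2+1 = 1 → write 1
  0×2 = 0 → write 0
  1×2 = 2 → write 0 carry 1
  1×2+1 = 3 → write 1 carry 1
  0×2+1 = 1 → write 1
  1×2 = 2 → write 0 carry 1
  0×2+1 = 1 → write 1
  1×2 = 2 → write 0 carry 1
  1×2+1 = 3 → write 1 carry 1
  0×2+1 = 1 → write 1
  1×2 = 2 → write 0 carry 1
  1×2+1 = 3 → write 1 carry 1
  1×2+1 = 3 → write 1 carry 1
  remaining carry: 1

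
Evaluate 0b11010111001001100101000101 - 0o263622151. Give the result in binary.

0o263622151 = 0b10110011110010010001101001 in binary.
Subtract column by column in base 2:
  1-1 → 0
  0-0 → 0
  1-0 → 1
  0-1 → 1 (borrow)
  0-0-1 → 1 (borrow)
  0-1-1 → 0 (borrow)
  1-1-1 → 1 (borrow)
  0-0-1 → 1 (borrow)
  1-0-1 → 0
  0-0 → 0
  0-1 → 1 (borrow)
  1-0-1 → 0
  1-0 → 1
  0-1 → 1 (borrow)
  0-0-1 → 1 (borrow)
  1-0-1 → 0
  0-1 → 1 (borrow)
  0-1-1 → 0 (borrow)
  1-1-1 → 1 (borrow)
  1-1-1 → 1 (borrow)
  1-0-1 → 0
  0-0 → 0
  1-1 → 0
  0-1 → 1 (borrow)
  1-0-1 → 0
  1-1 → 0

0b100011010111010011011100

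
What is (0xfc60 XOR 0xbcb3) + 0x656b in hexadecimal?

First 0xfc60 XOR 0xbcb3 = 0x40d3.
Add column by column in base 16, right to left:
  3+b = e
  d+6 = 3 carry 1
  0+5+1 = 6
  4+6 = a

0xa63e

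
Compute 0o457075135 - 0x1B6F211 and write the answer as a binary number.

0b11000001011000100001001100

0o457075135 = 0b100101111000111101001011101 in binary.
0x1B6F211 = 0b1101101101111001000010001 in binary.
Subtract column by column in base 2:
  1-1 → 0
  0-0 → 0
  1-0 → 1
  1-0 → 1
  1-1 → 0
  0-0 → 0
  1-0 → 1
  0-0 → 0
  0-0 → 0
  1-1 → 0
  0-0 → 0
  1-0 → 1
  1-1 → 0
  1-1 → 0
  1-1 → 0
  0-1 → 1 (borrow)
  0-0-1 → 1 (borrow)
  0-1-1 → 0 (borrow)
  1-1-1 → 1 (borrow)
  1-0-1 → 0
  1-1 → 0
  1-1 → 0
  0-0 → 0
  1-1 → 0
  0-1 → 1 (borrow)
  0-0-1 → 1 (borrow)
  1-0-1 → 0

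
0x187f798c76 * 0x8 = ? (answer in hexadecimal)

0xc3fbcc63b0

Multiply each base-16 digit by 8, carrying:
  6×8 = 48 → write 0 carry 3
  7×8+3 = 59 → write b carry 3
  c×8+3 = 99 → write 3 carry 6
  8×8+6 = 70 → write 6 carry 4
  9×8+4 = 76 → write c carry 4
  7×8+4 = 60 → write c carry 3
  f×8+3 = 123 → write b carry 7
  7×8+7 = 63 → write f carry 3
  8×8+3 = 67 → write 3 carry 4
  1×8+4 = 12 → write c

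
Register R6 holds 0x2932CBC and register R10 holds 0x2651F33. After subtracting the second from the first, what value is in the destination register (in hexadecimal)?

0x2E0D89

Subtract column by column in base 16:
  C-3 → 9
  B-3 → 8
  C-F → D (borrow)
  2-1-1 → 0
  3-5 → E (borrow)
  9-6-1 → 2
  2-2 → 0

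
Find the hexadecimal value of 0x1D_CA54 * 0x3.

0x595EFC

Multiply each base-16 digit by 3, carrying:
  4×3 = 12 → write C
  5×3 = 15 → write F
  A×3 = 30 → write E carry 1
  C×3+1 = 37 → write 5 carry 2
  D×3+2 = 41 → write 9 carry 2
  1×3+2 = 5 → write 5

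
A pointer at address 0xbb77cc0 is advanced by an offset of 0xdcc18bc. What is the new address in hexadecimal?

Add column by column in base 16, right to left:
  0+c = c
  c+b = 7 carry 1
  c+8+1 = 5 carry 1
  7+1+1 = 9
  7+c = 3 carry 1
  b+c+1 = 8 carry 1
  b+d+1 = 9 carry 1
  final carry 1

0x1983957c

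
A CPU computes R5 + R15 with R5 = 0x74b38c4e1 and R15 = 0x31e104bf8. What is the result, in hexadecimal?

0xa694910d9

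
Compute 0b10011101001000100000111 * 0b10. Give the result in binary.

0b100111010010001000001110

Multiply each base-2 digit by 2, carrying:
  1×2 = 2 → write 0 carry 1
  1×2+1 = 3 → write 1 carry 1
  1×2+1 = 3 → write 1 carry 1
  0×2+1 = 1 → write 1
  0×2 = 0 → write 0
  0×2 = 0 → write 0
  0×2 = 0 → write 0
  0×2 = 0 → write 0
  1×2 = 2 → write 0 carry 1
  0×2+1 = 1 → write 1
  0×2 = 0 → write 0
  0×2 = 0 → write 0
  1×2 = 2 → write 0 carry 1
  0×2+1 = 1 → write 1
  0×2 = 0 → write 0
  1×2 = 2 → write 0 carry 1
  0×2+1 = 1 → write 1
  1×2 = 2 → write 0 carry 1
  1×2+1 = 3 → write 1 carry 1
  1×2+1 = 3 → write 1 carry 1
  0×2+1 = 1 → write 1
  0×2 = 0 → write 0
  1×2 = 2 → write 0 carry 1
  remaining carry: 1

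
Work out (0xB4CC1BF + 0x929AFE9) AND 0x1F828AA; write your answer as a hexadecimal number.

0x7020A8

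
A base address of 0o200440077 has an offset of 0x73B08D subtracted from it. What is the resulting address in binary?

0b1100011101000111110110010

0o200440077 = 0b10000000100100000000111111 in binary.
0x73B08D = 0b11100111011000010001101 in binary.
Subtract column by column in base 2:
  1-1 → 0
  1-0 → 1
  1-1 → 0
  1-1 → 0
  1-0 → 1
  1-0 → 1
  0-0 → 0
  0-1 → 1 (borrow)
  0-0-1 → 1 (borrow)
  0-0-1 → 1 (borrow)
  0-0-1 → 1 (borrow)
  0-0-1 → 1 (borrow)
  0-1-1 → 0 (borrow)
  0-1-1 → 0 (borrow)
  1-0-1 → 0
  0-1 → 1 (borrow)
  0-1-1 → 0 (borrow)
  1-1-1 → 1 (borrow)
  0-0-1 → 1 (borrow)
  0-0-1 → 1 (borrow)
  0-1-1 → 0 (borrow)
  0-1-1 → 0 (borrow)
  0-1-1 → 0 (borrow)
  0-0-1 → 1 (borrow)
  0-0-1 → 1 (borrow)
  1-0-1 → 0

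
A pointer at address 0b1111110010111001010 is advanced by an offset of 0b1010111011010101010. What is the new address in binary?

Add column by column in base 2, right to left:
  0+0 = 0
  1+1 = 0 carry 1
  0+0+1 = 1
  1+1 = 0 carry 1
  0+0+1 = 1
  0+1 = 1
  1+0 = 1
  1+1 = 0 carry 1
  1+0+1 = 0 carry 1
  0+1+1 = 0 carry 1
  1+1+1 = 1 carry 1
  0+0+1 = 1
  0+1 = 1
  1+1 = 0 carry 1
  1+1+1 = 1 carry 1
  1+0+1 = 0 carry 1
  1+1+1 = 1 carry 1
  1+0+1 = 0 carry 1
  1+1+1 = 1 carry 1
  final carry 1

0b11010101110001110100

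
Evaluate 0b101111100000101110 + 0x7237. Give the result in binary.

0x7237 = 0b111001000110111 in binary.
Add column by column in base 2, right to left:
  0+1 = 1
  1+1 = 0 carry 1
  1+1+1 = 1 carry 1
  1+0+1 = 0 carry 1
  0+1+1 = 0 carry 1
  1+1+1 = 1 carry 1
  0+0+1 = 1
  0+0 = 0
  0+0 = 0
  0+1 = 1
  0+0 = 0
  1+0 = 1
  1+1 = 0 carry 1
  1+1+1 = 1 carry 1
  1+1+1 = 1 carry 1
  1+0+1 = 0 carry 1
  0+0+1 = 1
  1+0 = 1

0b110110101001100101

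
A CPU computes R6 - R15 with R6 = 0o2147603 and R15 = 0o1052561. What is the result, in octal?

0o1075022

Subtract column by column in base 8:
  3-1 → 2
  0-6 → 2 (borrow)
  6-5-1 → 0
  7-2 → 5
  4-5 → 7 (borrow)
  1-0-1 → 0
  2-1 → 1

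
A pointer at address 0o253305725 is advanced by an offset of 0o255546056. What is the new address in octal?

0o531054003

Add column by column in base 8, right to left:
  5+6 = 3 carry 1
  2+5+1 = 0 carry 1
  7+0+1 = 0 carry 1
  5+6+1 = 4 carry 1
  0+4+1 = 5
  3+5 = 0 carry 1
  3+5+1 = 1 carry 1
  5+5+1 = 3 carry 1
  2+2+1 = 5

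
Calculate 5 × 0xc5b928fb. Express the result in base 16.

Multiply each base-16 digit by 5, carrying:
  b×5 = 55 → write 7 carry 3
  f×5+3 = 78 → write e carry 4
  8×5+4 = 44 → write c carry 2
  2×5+2 = 12 → write c
  9×5 = 45 → write d carry 2
  b×5+2 = 57 → write 9 carry 3
  5×5+3 = 28 → write c carry 1
  c×5+1 = 61 → write d carry 3
  remaining carry: 3

0x3dc9dcce7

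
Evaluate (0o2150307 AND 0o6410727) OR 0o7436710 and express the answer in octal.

0o2150307 AND 0o6410727 = 0o2010307.
Then OR with 0o7436710.

0o7436717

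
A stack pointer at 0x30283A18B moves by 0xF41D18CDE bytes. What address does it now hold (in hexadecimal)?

0x1244552E69

Add column by column in base 16, right to left:
  B+E = 9 carry 1
  8+D+1 = 6 carry 1
  1+C+1 = E
  A+8 = 2 carry 1
  3+1+1 = 5
  8+D = 5 carry 1
  2+1+1 = 4
  0+4 = 4
  3+F = 2 carry 1
  final carry 1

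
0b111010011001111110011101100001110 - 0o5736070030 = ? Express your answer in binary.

0o5736070030 = 0b101111011110000111000000011000 in binary.
Subtract column by column in base 2:
  0-0 → 0
  1-0 → 1
  1-0 → 1
  1-1 → 0
  0-1 → 1 (borrow)
  0-0-1 → 1 (borrow)
  0-0-1 → 1 (borrow)
  0-0-1 → 1 (borrow)
  1-0-1 → 0
  1-0 → 1
  0-0 → 0
  1-0 → 1
  1-1 → 0
  1-1 → 0
  0-1 → 1 (borrow)
  0-0-1 → 1 (borrow)
  1-0-1 → 0
  1-0 → 1
  1-0 → 1
  1-1 → 0
  1-1 → 0
  1-1 → 0
  0-1 → 1 (borrow)
  0-0-1 → 1 (borrow)
  1-1-1 → 1 (borrow)
  1-1-1 → 1 (borrow)
  0-1-1 → 0 (borrow)
  0-1-1 → 0 (borrow)
  1-0-1 → 0
  0-1 → 1 (borrow)
  1-0-1 → 0
  1-0 → 1
  1-0 → 1

0b110100011110001101100101011110110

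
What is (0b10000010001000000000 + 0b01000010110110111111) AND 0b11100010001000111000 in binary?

0b11000000001000111000

Add column by column in base 2, right to left:
  0+1 = 1
  0+1 = 1
  0+1 = 1
  0+1 = 1
  0+1 = 1
  0+1 = 1
  0+0 = 0
  0+1 = 1
  0+1 = 1
  1+0 = 1
  0+1 = 1
  0+1 = 1
  0+0 = 0
  1+1 = 0 carry 1
  0+0+1 = 1
  0+0 = 0
  0+0 = 0
  0+0 = 0
  0+1 = 1
  1+0 = 1
Sum = 0b11000100111110111111; now AND with 0b11100010001000111000:
  11000100111110111111
& 11100010001000111000
= 11000000001000111000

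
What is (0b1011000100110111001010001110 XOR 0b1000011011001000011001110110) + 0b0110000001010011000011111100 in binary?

First 0b1011000100110111001010001110 XOR 0b1000011011001000011001110110 = 0b0011011111111111010011111000.
Add column by column in base 2, right to left:
  0+0 = 0
  0+0 = 0
  0+1 = 1
  1+1 = 0 carry 1
  1+1+1 = 1 carry 1
  1+1+1 = 1 carry 1
  1+1+1 = 1 carry 1
  1+1+1 = 1 carry 1
  0+0+1 = 1
  0+0 = 0
  1+0 = 1
  0+0 = 0
  1+1 = 0 carry 1
  1+1+1 = 1 carry 1
  1+0+1 = 0 carry 1
  1+0+1 = 0 carry 1
  1+1+1 = 1 carry 1
  1+0+1 = 0 carry 1
  1+1+1 = 1 carry 1
  1+0+1 = 0 carry 1
  1+0+1 = 0 carry 1
  1+0+1 = 0 carry 1
  1+0+1 = 0 carry 1
  0+0+1 = 1
  1+0 = 1
  1+1 = 0 carry 1
  0+1+1 = 0 carry 1
  final carry 1

0b1001100001010010010111110100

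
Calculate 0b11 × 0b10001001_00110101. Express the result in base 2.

0b11001101110011111

Multiply each base-2 digit by 3, carrying:
  1×3 = 3 → write 1 carry 1
  0×3+1 = 1 → write 1
  1×3 = 3 → write 1 carry 1
  0×3+1 = 1 → write 1
  1×3 = 3 → write 1 carry 1
  1×3+1 = 4 → write 0 carry 2
  0×3+2 = 2 → write 0 carry 1
  0×3+1 = 1 → write 1
  1×3 = 3 → write 1 carry 1
  0×3+1 = 1 → write 1
  0×3 = 0 → write 0
  1×3 = 3 → write 1 carry 1
  0×3+1 = 1 → write 1
  0×3 = 0 → write 0
  0×3 = 0 → write 0
  1×3 = 3 → write 1 carry 1
  remaining carry: 1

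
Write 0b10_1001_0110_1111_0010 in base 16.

0x296f2

Group the bits into nibbles: 0010 1001 0110 1111 0010 → 296f2.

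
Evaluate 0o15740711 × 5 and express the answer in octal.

Multiply each base-8 digit by 5, carrying:
  1×5 = 5 → write 5
  1×5 = 5 → write 5
  7×5 = 35 → write 3 carry 4
  0×5+4 = 4 → write 4
  4×5 = 20 → write 4 carry 2
  7×5+2 = 37 → write 5 carry 4
  5×5+4 = 29 → write 5 carry 3
  1×5+3 = 8 → write 0 carry 1
  remaining carry: 1

0o105544355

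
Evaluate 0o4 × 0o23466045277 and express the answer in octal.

0o116330225374

Multiply each base-8 digit by 4, carrying:
  7×4 = 28 → write 4 carry 3
  7×4+3 = 31 → write 7 carry 3
  2×4+3 = 11 → write 3 carry 1
  5×4+1 = 21 → write 5 carry 2
  4×4+2 = 18 → write 2 carry 2
  0×4+2 = 2 → write 2
  6×4 = 24 → write 0 carry 3
  6×4+3 = 27 → write 3 carry 3
  4×4+3 = 19 → write 3 carry 2
  3×4+2 = 14 → write 6 carry 1
  2×4+1 = 9 → write 1 carry 1
  remaining carry: 1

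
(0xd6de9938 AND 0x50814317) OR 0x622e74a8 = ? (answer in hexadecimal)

0x72ae75b8

0xd6de9938 AND 0x50814317 = 0x50800110.
Then OR with 0x622e74a8.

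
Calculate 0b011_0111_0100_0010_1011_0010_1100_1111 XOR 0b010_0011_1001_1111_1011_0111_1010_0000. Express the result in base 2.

XOR bit by bit (1 where the bits differ):
  0110111010000101011001011001111
^ 0100011100111111011011110100000
= 0010100110111010000010101101111

0b0010100110111010000010101101111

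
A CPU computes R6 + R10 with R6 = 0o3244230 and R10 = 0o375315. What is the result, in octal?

0o3641545

Add column by column in base 8, right to left:
  0+5 = 5
  3+1 = 4
  2+3 = 5
  4+5 = 1 carry 1
  4+7+1 = 4 carry 1
  2+3+1 = 6
  3+0 = 3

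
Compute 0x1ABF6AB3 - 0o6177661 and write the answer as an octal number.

0o3251465402

0x1ABF6AB3 = 0o3257665263 in octal.
Subtract column by column in base 8:
  3-1 → 2
  6-6 → 0
  2-6 → 4 (borrow)
  5-7-1 → 5 (borrow)
  6-7-1 → 6 (borrow)
  6-1-1 → 4
  7-6 → 1
  5-0 → 5
  2-0 → 2
  3-0 → 3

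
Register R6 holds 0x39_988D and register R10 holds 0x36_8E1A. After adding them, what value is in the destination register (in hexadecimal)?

0x7026A7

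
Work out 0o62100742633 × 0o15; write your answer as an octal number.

0o1213514204337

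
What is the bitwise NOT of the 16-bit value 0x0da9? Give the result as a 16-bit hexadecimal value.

0xf256

Each hex digit d becomes f−d:
  0→f, d→2, a→5, 9→6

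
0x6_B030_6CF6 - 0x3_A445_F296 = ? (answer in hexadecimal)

0x30BEA7A60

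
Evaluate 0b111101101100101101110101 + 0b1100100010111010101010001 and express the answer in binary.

0b10100010000100000011000110

Add column by column in base 2, right to left:
  1+1 = 0 carry 1
  0+0+1 = 1
  1+0 = 1
  0+0 = 0
  1+1 = 0 carry 1
  1+0+1 = 0 carry 1
  1+1+1 = 1 carry 1
  0+0+1 = 1
  1+1 = 0 carry 1
  1+0+1 = 0 carry 1
  0+1+1 = 0 carry 1
  1+0+1 = 0 carry 1
  0+1+1 = 0 carry 1
  0+1+1 = 0 carry 1
  1+1+1 = 1 carry 1
  1+0+1 = 0 carry 1
  0+1+1 = 0 carry 1
  1+0+1 = 0 carry 1
  1+0+1 = 0 carry 1
  0+0+1 = 1
  1+1 = 0 carry 1
  1+0+1 = 0 carry 1
  1+0+1 = 0 carry 1
  1+1+1 = 1 carry 1
  0+1+1 = 0 carry 1
  final carry 1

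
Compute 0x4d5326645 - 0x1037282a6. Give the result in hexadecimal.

0x3d1bfe39f

Subtract column by column in base 16:
  5-6 → f (borrow)
  4-a-1 → 9 (borrow)
  6-2-1 → 3
  6-8 → e (borrow)
  2-2-1 → f (borrow)
  3-7-1 → b (borrow)
  5-3-1 → 1
  d-0 → d
  4-1 → 3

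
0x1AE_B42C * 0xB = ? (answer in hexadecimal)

0x1281BDE4

Multiply each base-16 digit by 11, carrying:
  C×11 = 132 → write 4 carry 8
  2×11+8 = 30 → write E carry 1
  4×11+1 = 45 → write D carry 2
  B×11+2 = 123 → write B carry 7
  E×11+7 = 161 → write 1 carry 10
  A×11+10 = 120 → write 8 carry 7
  1×11+7 = 18 → write 2 carry 1
  remaining carry: 1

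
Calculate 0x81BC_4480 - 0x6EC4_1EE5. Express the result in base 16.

Subtract column by column in base 16:
  0-5 → B (borrow)
  8-E-1 → 9 (borrow)
  4-E-1 → 5 (borrow)
  4-1-1 → 2
  C-4 → 8
  B-C → F (borrow)
  1-E-1 → 2 (borrow)
  8-6-1 → 1

0x12F8259B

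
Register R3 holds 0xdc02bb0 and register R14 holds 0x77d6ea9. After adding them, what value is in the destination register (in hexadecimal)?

0x153d9a59

Add column by column in base 16, right to left:
  0+9 = 9
  b+a = 5 carry 1
  b+e+1 = a carry 1
  2+6+1 = 9
  0+d = d
  c+7 = 3 carry 1
  d+7+1 = 5 carry 1
  final carry 1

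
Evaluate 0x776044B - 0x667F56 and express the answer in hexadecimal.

Subtract column by column in base 16:
  B-6 → 5
  4-5 → F (borrow)
  4-F-1 → 4 (borrow)
  0-7-1 → 8 (borrow)
  6-6-1 → F (borrow)
  7-6-1 → 0
  7-0 → 7

0x70F84F5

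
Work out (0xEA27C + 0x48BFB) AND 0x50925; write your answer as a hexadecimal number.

0x10825

Add column by column in base 16, right to left:
  C+B = 7 carry 1
  7+F+1 = 7 carry 1
  2+B+1 = E
  A+8 = 2 carry 1
  E+4+1 = 3 carry 1
  final carry 1
Sum = 0x132E77; now AND with 0x50925:
  1&0=0, 3&5=1, 2&0=0, E&9=8, 7&2=2, 7&5=5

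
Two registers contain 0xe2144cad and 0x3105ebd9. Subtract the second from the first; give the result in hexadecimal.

Subtract column by column in base 16:
  d-9 → 4
  a-d → d (borrow)
  c-b-1 → 0
  4-e → 6 (borrow)
  4-5-1 → e (borrow)
  1-0-1 → 0
  2-1 → 1
  e-3 → b

0xb10e60d4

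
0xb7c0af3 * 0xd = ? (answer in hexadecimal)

Multiply each base-16 digit by 13, carrying:
  3×13 = 39 → write 7 carry 2
  f×13+2 = 197 → write 5 carry 12
  a×13+12 = 142 → write e carry 8
  0×13+8 = 8 → write 8
  c×13 = 156 → write c carry 9
  7×13+9 = 100 → write 4 carry 6
  b×13+6 = 149 → write 5 carry 9
  remaining carry: 9

0x954c8e57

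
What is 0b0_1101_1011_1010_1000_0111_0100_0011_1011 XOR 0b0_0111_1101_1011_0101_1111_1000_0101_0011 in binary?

0b010100110000111011000110001101000

XOR bit by bit (1 where the bits differ):
  011011011101010000111010000111011
^ 001111101101101011111100001010011
= 010100110000111011000110001101000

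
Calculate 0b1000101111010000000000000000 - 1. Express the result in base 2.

0b1000101111001111111111111111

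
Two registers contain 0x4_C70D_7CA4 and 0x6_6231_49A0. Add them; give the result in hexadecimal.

Add column by column in base 16, right to left:
  4+0 = 4
  A+A = 4 carry 1
  C+9+1 = 6 carry 1
  7+4+1 = C
  D+1 = E
  0+3 = 3
  7+2 = 9
  C+6 = 2 carry 1
  4+6+1 = B

0xB293EC644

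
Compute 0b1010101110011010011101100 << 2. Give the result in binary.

0b101010111001101001110110000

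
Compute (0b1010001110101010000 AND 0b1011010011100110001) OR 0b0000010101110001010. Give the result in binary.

0b1010010111110011010

0b1010001110101010000 AND 0b1011010011100110001 = 0b1010000010100010000.
Then OR with 0b0000010101110001010.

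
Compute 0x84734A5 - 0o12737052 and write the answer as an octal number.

0o1006673173

0x84734A5 = 0o1021632245 in octal.
Subtract column by column in base 8:
  5-2 → 3
  4-5 → 7 (borrow)
  2-0-1 → 1
  2-7 → 3 (borrow)
  3-3-1 → 7 (borrow)
  6-7-1 → 6 (borrow)
  1-2-1 → 6 (borrow)
  2-1-1 → 0
  0-0 → 0
  1-0 → 1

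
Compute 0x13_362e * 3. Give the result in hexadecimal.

0x39a28a

Multiply each base-16 digit by 3, carrying:
  e×3 = 42 → write a carry 2
  2×3+2 = 8 → write 8
  6×3 = 18 → write 2 carry 1
  3×3+1 = 10 → write a
  3×3 = 9 → write 9
  1×3 = 3 → write 3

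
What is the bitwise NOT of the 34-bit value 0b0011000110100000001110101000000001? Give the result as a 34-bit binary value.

0b1100111001011111110001010111111110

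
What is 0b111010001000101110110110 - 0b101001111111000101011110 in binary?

Subtract column by column in base 2:
  0-0 → 0
  1-1 → 0
  1-1 → 0
  0-1 → 1 (borrow)
  1-1-1 → 1 (borrow)
  1-0-1 → 0
  0-1 → 1 (borrow)
  1-0-1 → 0
  1-1 → 0
  1-0 → 1
  0-0 → 0
  1-0 → 1
  0-1 → 1 (borrow)
  0-1-1 → 0 (borrow)
  0-1-1 → 0 (borrow)
  1-1-1 → 1 (borrow)
  0-1-1 → 0 (borrow)
  0-1-1 → 0 (borrow)
  0-1-1 → 0 (borrow)
  1-0-1 → 0
  0-0 → 0
  1-1 → 0
  1-0 → 1
  1-1 → 0

0b10000001001101001011000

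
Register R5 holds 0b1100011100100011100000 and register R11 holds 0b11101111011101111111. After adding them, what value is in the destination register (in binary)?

Add column by column in base 2, right to left:
  0+1 = 1
  0+1 = 1
  0+1 = 1
  0+1 = 1
  0+1 = 1
  1+1 = 0 carry 1
  1+1+1 = 1 carry 1
  1+0+1 = 0 carry 1
  0+1+1 = 0 carry 1
  0+1+1 = 0 carry 1
  0+1+1 = 0 carry 1
  1+0+1 = 0 carry 1
  0+1+1 = 0 carry 1
  0+1+1 = 0 carry 1
  1+1+1 = 1 carry 1
  1+1+1 = 1 carry 1
  1+0+1 = 0 carry 1
  0+1+1 = 0 carry 1
  0+1+1 = 0 carry 1
  0+1+1 = 0 carry 1
  1+0+1 = 0 carry 1
  1+0+1 = 0 carry 1
  final carry 1

0b10000001100000001011111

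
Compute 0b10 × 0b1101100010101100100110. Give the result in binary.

Multiply each base-2 digit by 2, carrying:
  0×2 = 0 → write 0
  1×2 = 2 → write 0 carry 1
  1×2+1 = 3 → write 1 carry 1
  0×2+1 = 1 → write 1
  0×2 = 0 → write 0
  1×2 = 2 → write 0 carry 1
  0×2+1 = 1 → write 1
  0×2 = 0 → write 0
  1×2 = 2 → write 0 carry 1
  1×2+1 = 3 → write 1 carry 1
  0×2+1 = 1 → write 1
  1×2 = 2 → write 0 carry 1
  0×2+1 = 1 → write 1
  1×2 = 2 → write 0 carry 1
  0×2+1 = 1 → write 1
  0×2 = 0 → write 0
  0×2 = 0 → write 0
  1×2 = 2 → write 0 carry 1
  1×2+1 = 3 → write 1 carry 1
  0×2+1 = 1 → write 1
  1×2 = 2 → write 0 carry 1
  1×2+1 = 3 → write 1 carry 1
  remaining carry: 1

0b11011000101011001001100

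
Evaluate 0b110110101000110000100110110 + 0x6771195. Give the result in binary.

0x6771195 = 0b110011101110001000110010101 in binary.
Add column by column in base 2, right to left:
  0+1 = 1
  1+0 = 1
  1+1 = 0 carry 1
  0+0+1 = 1
  1+1 = 0 carry 1
  1+0+1 = 0 carry 1
  0+0+1 = 1
  0+1 = 1
  1+1 = 0 carry 1
  0+0+1 = 1
  0+0 = 0
  0+0 = 0
  0+1 = 1
  1+0 = 1
  1+0 = 1
  0+0 = 0
  0+1 = 1
  0+1 = 1
  1+1 = 0 carry 1
  0+0+1 = 1
  1+1 = 0 carry 1
  0+1+1 = 0 carry 1
  1+1+1 = 1 carry 1
  1+0+1 = 0 carry 1
  0+0+1 = 1
  1+1 = 0 carry 1
  1+1+1 = 1 carry 1
  final carry 1

0b1101010010110111001011001011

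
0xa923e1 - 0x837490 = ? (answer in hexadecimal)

Subtract column by column in base 16:
  1-0 → 1
  e-9 → 5
  3-4 → f (borrow)
  2-7-1 → a (borrow)
  9-3-1 → 5
  a-8 → 2

0x25af51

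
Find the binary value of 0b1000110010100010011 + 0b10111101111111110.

Add column by column in base 2, right to left:
  1+0 = 1
  1+1 = 0 carry 1
  0+1+1 = 0 carry 1
  0+1+1 = 0 carry 1
  1+1+1 = 1 carry 1
  0+1+1 = 0 carry 1
  0+1+1 = 0 carry 1
  0+1+1 = 0 carry 1
  1+1+1 = 1 carry 1
  0+1+1 = 0 carry 1
  1+0+1 = 0 carry 1
  0+1+1 = 0 carry 1
  0+1+1 = 0 carry 1
  1+1+1 = 1 carry 1
  1+1+1 = 1 carry 1
  0+0+1 = 1
  0+1 = 1
  0+0 = 0
  1+0 = 1

0b1011110000100010001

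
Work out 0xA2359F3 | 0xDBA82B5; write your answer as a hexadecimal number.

0xFBBDBF7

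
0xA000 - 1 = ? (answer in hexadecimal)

The trailing 3 digits are 0, so subtracting 1 borrows through: they become F and the next digit up decrements.

0x9FFF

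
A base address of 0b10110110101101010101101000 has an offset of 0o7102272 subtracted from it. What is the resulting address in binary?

0o7102272 = 0b111001000010010111010 in binary.
Subtract column by column in base 2:
  0-0 → 0
  0-1 → 1 (borrow)
  0-0-1 → 1 (borrow)
  1-1-1 → 1 (borrow)
  0-1-1 → 0 (borrow)
  1-1-1 → 1 (borrow)
  1-0-1 → 0
  0-1 → 1 (borrow)
  1-0-1 → 0
  0-0 → 0
  1-1 → 0
  0-0 → 0
  1-0 → 1
  0-0 → 0
  1-0 → 1
  1-1 → 0
  0-0 → 0
  1-0 → 1
  0-1 → 1 (borrow)
  1-1-1 → 1 (borrow)
  1-1-1 → 1 (borrow)
  0-0-1 → 1 (borrow)
  1-0-1 → 0
  1-0 → 1
  0-0 → 0
  1-0 → 1

0b10101111100101000010101110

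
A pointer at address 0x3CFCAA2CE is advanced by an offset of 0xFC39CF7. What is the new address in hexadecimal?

Add column by column in base 16, right to left:
  E+7 = 5 carry 1
  C+F+1 = C carry 1
  2+C+1 = F
  A+9 = 3 carry 1
  A+3+1 = E
  C+C = 8 carry 1
  F+F+1 = F carry 1
  C+0+1 = D
  3+0 = 3

0x3DF8E3FC5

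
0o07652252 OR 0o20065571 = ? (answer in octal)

0o27677773

OR each oct digit independently (no carries):
  0|2=2, 7|0=7, 6|0=6, 5|6=7, 2|5=7, 2|5=7, 5|7=7, 2|1=3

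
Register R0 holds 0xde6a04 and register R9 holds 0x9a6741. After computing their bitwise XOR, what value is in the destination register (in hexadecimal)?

0x440d45

XOR each hex digit independently (no carries):
  d^9=4, e^a=4, 6^6=0, a^7=d, 0^4=4, 4^1=5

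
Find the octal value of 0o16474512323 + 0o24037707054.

0o42534421377

Add column by column in base 8, right to left:
  3+4 = 7
  2+5 = 7
  3+0 = 3
  2+7 = 1 carry 1
  1+0+1 = 2
  5+7 = 4 carry 1
  4+7+1 = 4 carry 1
  7+3+1 = 3 carry 1
  4+0+1 = 5
  6+4 = 2 carry 1
  1+2+1 = 4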